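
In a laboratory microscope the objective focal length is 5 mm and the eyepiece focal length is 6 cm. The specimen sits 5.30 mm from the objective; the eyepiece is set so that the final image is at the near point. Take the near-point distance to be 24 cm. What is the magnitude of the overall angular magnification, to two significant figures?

Convert to cm: f_obj = 5 mm = 0.5 cm; d_o = 5.30 mm = 0.53 cm.
Objective: 1/d_i = 1/f_obj - 1/d_o = 1/0.5 - 1/0.53 = 0.11321 cm^-1, so d_i = 8.833 cm.
m_obj = -d_i/d_o = -8.833/0.53 = -16.667.
Eyepiece angular magnification (image at near point): M_eye = 1 + D/f_e = 1 + 24/6 = 5.000.
Overall M = m_obj x M_eye = (-16.667)(5.000) = -83.33.
|M| = 83.33.

83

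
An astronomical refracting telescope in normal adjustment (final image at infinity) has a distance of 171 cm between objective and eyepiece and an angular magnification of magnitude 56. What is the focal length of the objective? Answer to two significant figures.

170 cm

In normal adjustment the tube length equals f_obj + f_eye and |M| = f_obj/f_eye.
So f_obj = 56 f_eye and 56 f_eye + f_eye = 171 cm, giving f_eye = 171/57 = 3.000 cm and f_obj = 168.000 cm.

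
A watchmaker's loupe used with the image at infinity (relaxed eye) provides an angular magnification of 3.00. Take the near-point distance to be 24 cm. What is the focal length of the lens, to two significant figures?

For the image at infinity, M = D/f.
f = D/M = 24/3.0 = 8.000 cm.

8.0 cm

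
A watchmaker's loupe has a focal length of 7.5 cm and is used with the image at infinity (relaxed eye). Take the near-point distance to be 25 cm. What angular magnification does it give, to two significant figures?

3.3

M = D/f = 25/7.5 = 3.333.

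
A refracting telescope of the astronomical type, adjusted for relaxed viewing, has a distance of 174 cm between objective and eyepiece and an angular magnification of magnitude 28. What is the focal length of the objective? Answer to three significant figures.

168 cm

In normal adjustment the tube length equals f_obj + f_eye and |M| = f_obj/f_eye.
So f_obj = 28 f_eye and 28 f_eye + f_eye = 174 cm, giving f_eye = 174/29 = 6.000 cm and f_obj = 168.000 cm.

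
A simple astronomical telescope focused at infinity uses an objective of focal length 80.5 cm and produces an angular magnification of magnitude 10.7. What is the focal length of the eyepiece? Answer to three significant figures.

|M| = f_obj/f_eye, so f_eye = f_obj/|M| = 80.5/10.7 = 7.523 cm.

7.52 cm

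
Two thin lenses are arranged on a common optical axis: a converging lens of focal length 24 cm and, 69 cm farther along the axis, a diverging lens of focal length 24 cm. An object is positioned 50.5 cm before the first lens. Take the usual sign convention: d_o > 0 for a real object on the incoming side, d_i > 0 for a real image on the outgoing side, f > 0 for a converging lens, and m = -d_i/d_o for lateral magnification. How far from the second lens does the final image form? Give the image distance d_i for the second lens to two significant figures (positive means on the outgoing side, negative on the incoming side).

-12 cm

First lens: d_i1 = 1/(1/24 - 1/50.5) = 45.736 cm.
Object distance for lens 2: d_o2 = 69 - 45.736 = 23.264 cm.
Second lens: d_i2 = 1/(1/(-24) - 1/(23.264)) = -11.813 cm.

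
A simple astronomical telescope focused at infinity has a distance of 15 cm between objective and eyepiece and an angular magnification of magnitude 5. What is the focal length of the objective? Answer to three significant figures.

12.5 cm

In normal adjustment the tube length equals f_obj + f_eye and |M| = f_obj/f_eye.
So f_obj = 5 f_eye and 5 f_eye + f_eye = 15 cm, giving f_eye = 15/6 = 2.500 cm and f_obj = 12.500 cm.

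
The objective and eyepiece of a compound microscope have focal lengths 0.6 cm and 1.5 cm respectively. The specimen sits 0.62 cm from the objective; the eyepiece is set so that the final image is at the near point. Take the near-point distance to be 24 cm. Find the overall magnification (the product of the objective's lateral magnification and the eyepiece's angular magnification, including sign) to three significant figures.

Objective: 1/d_i = 1/f_obj - 1/d_o = 1/0.6 - 1/0.62 = 0.05376 cm^-1, so d_i = 18.600 cm.
m_obj = -d_i/d_o = -18.600/0.62 = -30.000.
Eyepiece angular magnification (image at near point): M_eye = 1 + D/f_e = 1 + 24/1.5 = 17.000.
Overall M = m_obj x M_eye = (-30.000)(17.000) = -510.00.

-510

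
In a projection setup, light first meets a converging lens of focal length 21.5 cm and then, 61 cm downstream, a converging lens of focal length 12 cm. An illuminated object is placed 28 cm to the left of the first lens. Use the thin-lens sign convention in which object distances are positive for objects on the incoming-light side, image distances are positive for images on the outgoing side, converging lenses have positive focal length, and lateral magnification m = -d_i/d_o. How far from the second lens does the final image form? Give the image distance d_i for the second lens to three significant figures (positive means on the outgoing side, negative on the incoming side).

8.70 cm

Applying the thin-lens equation to the first lens, 1/21.5 = 1/28 + 1/d_i1, which gives d_i1 = 92.615 cm.
This image would form 92.615 cm past lens 1, i.e. 31.615 cm beyond lens 2, so it is a virtual object for lens 2: d_o2 = 61 - 92.615 = -31.615 cm.
Applying the thin-lens equation again with f_2 = 12 cm and d_o2 = -31.615 cm gives d_i2 = 8.698 cm.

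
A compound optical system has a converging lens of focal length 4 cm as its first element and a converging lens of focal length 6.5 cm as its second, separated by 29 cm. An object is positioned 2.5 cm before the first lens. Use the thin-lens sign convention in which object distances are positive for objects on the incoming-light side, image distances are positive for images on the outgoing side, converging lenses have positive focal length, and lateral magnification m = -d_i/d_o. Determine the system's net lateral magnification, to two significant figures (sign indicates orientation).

-0.59

Lens 1: 1/d_i1 = 1/f_1 - 1/d_o1 = 1/4 - 1/2.5 = -0.15000 cm^-1, so d_i1 = -6.667 cm.
m_1 = -(-6.667)/2.5 = 2.6667.
The intermediate image is virtual, 6.667 cm to the left of lens 1, so d_o2 = L - d_i1 = 29 - (-6.667) = 35.667 cm.
Lens 2: 1/d_i2 = 1/f_2 - 1/d_o2 = 1/6.5 - 1/(35.667) = 0.12581 cm^-1, so d_i2 = 7.949 cm.
m_2 = -(7.949)/(35.667) = -0.2229.
Overall magnification: m = m_1 m_2 = -0.5943.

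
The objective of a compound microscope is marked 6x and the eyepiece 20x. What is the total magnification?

120

The overall magnification of a compound microscope is the product of the objective and eyepiece magnifications:
M = M_obj x M_eye = 6 x 20 = 120.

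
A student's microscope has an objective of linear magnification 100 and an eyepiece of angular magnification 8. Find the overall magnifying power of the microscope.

The overall magnification of a compound microscope is the product of the objective and eyepiece magnifications:
M = M_obj x M_eye = 100 x 8 = 800.

800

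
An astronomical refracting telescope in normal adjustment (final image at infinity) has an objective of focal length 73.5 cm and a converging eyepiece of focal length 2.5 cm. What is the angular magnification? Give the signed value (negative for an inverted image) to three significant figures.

M = -f_obj/f_eye = -73.5/(2.5) = -29.400.

-29.4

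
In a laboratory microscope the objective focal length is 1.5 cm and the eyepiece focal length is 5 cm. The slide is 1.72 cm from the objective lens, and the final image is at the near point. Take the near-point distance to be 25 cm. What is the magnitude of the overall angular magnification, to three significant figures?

Objective: 1/d_i = 1/f_obj - 1/d_o = 1/1.5 - 1/1.72 = 0.08527 cm^-1, so d_i = 11.727 cm.
m_obj = -d_i/d_o = -11.727/1.72 = -6.818.
Eyepiece angular magnification (image at near point): M_eye = 1 + D/f_e = 1 + 25/5 = 6.000.
Overall M = m_obj x M_eye = (-6.818)(6.000) = -40.91.
|M| = 40.91.

40.9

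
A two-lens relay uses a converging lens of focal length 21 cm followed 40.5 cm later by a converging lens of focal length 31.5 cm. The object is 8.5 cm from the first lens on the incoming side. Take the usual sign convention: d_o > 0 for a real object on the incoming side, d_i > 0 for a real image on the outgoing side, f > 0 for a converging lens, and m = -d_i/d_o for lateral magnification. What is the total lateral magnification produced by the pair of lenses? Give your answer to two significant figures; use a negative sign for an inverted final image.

Lens 1: 1/d_i1 = 1/f_1 - 1/d_o1 = 1/21 - 1/8.5 = -0.07003 cm^-1, so d_i1 = -14.280 cm.
m_1 = -(-14.280)/8.5 = 1.6800.
With d_i1 < 0 the first image is virtual and lies on the object side; the object distance for lens 2 is d_o2 = 40.5 - (-14.280) = 54.780 cm.
Lens 2: 1/d_i2 = 1/f_2 - 1/d_o2 = 1/31.5 - 1/(54.780) = 0.01349 cm^-1, so d_i2 = 74.122 cm.
m_2 = -(74.122)/(54.780) = -1.3531.
Overall magnification: m = m_1 m_2 = -2.2732.

-2.3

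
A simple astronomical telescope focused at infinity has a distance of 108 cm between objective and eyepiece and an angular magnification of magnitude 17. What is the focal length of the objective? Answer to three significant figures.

In normal adjustment the tube length equals f_obj + f_eye and |M| = f_obj/f_eye.
So f_obj = 17 f_eye and 17 f_eye + f_eye = 108 cm, giving f_eye = 108/18 = 6.000 cm and f_obj = 102.000 cm.

102 cm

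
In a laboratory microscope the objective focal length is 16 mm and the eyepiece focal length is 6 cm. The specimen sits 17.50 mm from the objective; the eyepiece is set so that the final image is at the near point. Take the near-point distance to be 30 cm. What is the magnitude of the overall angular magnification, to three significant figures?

64.0

Convert to cm: f_obj = 16 mm = 1.6 cm; d_o = 17.50 mm = 1.75 cm.
Objective: 1/d_i = 1/f_obj - 1/d_o = 1/1.6 - 1/1.75 = 0.05357 cm^-1, so d_i = 18.667 cm.
m_obj = -d_i/d_o = -18.667/1.75 = -10.667.
Eyepiece angular magnification (image at near point): M_eye = 1 + D/f_e = 1 + 30/6 = 6.000.
Overall M = m_obj x M_eye = (-10.667)(6.000) = -64.00.
|M| = 64.00.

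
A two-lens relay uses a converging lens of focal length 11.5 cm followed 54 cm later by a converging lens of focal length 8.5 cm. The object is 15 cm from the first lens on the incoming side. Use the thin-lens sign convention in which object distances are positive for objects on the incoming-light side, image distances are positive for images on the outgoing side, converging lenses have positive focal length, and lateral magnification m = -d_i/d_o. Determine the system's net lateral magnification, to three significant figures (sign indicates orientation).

-7.38

Lens 1: 1/d_i1 = 1/f_1 - 1/d_o1 = 1/11.5 - 1/15 = 0.02029 cm^-1, so d_i1 = 49.286 cm.
m_1 = -(49.286)/15 = -3.2857.
The intermediate image is 49.286 cm to the right of lens 1, so d_o2 = L - d_i1 = 54 - 49.286 = 4.714 cm.
Lens 2: 1/d_i2 = 1/f_2 - 1/d_o2 = 1/8.5 - 1/(4.714) = -0.09447 cm^-1, so d_i2 = -10.585 cm.
m_2 = -(-10.585)/(4.714) = 2.2453.
The system's lateral magnification is m_1 m_2 = (-3.2857)(2.2453) = -7.3774.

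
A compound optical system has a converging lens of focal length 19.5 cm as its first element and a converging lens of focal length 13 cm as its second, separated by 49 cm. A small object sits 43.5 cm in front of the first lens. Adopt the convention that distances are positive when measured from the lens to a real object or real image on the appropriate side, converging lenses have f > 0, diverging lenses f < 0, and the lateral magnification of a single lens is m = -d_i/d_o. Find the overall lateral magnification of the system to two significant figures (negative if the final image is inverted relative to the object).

First lens: d_i1 = 1/(1/19.5 - 1/43.5) = 35.344 cm.
m_1 = -(35.344)/43.5 = -0.8125.
That image sits 13.656 cm in front of the second lens, so d_o2 = 13.656 cm.
Second lens: d_i2 = 1/(1/13 - 1/(13.656)) = 270.524 cm.
m_2 = -(270.524)/(13.656) = -19.8095.
The system's lateral magnification is m_1 m_2 = (-0.8125)(-19.8095) = 16.0952.

16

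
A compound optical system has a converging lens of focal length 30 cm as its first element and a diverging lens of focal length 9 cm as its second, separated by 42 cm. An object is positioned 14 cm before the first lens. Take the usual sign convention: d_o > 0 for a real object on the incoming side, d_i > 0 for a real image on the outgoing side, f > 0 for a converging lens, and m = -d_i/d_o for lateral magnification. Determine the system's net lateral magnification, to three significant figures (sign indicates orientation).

0.218

Lens 1: 1/d_i1 = 1/f_1 - 1/d_o1 = 1/30 - 1/14 = -0.03810 cm^-1, so d_i1 = -26.250 cm.
m_1 = -(-26.250)/14 = 1.8750.
The intermediate image is virtual, 26.250 cm to the left of lens 1, so d_o2 = L - d_i1 = 42 - (-26.250) = 68.250 cm.
Lens 2: 1/d_i2 = 1/f_2 - 1/d_o2 = 1/(-9) - 1/(68.250) = -0.12576 cm^-1, so d_i2 = -7.951 cm.
m_2 = -(-7.951)/(68.250) = 0.1165.
Overall magnification: m = m_1 m_2 = 0.2184.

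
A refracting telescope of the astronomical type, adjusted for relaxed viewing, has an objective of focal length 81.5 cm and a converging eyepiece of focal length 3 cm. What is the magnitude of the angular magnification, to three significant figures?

27.2

|M| = f_obj/|f_eye| = 81.5/3 = 27.167.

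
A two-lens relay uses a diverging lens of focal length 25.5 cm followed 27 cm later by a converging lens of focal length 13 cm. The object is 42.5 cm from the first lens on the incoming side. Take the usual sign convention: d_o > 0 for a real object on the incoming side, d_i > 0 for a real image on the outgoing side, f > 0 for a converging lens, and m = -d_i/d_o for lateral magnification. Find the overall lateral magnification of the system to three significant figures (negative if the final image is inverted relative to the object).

-0.163

Applying the thin-lens equation to the first lens, 1/(-25.5) = 1/42.5 + 1/d_i1, which gives d_i1 = -15.938 cm.
Its lateral magnification is m_1 = -d_i1/d_o1 = -(-15.938)/42.5 = 0.3750.
The intermediate image is virtual, 15.938 cm to the left of lens 1, so d_o2 = L - d_i1 = 27 - (-15.938) = 42.938 cm.
Applying the thin-lens equation again with f_2 = 13 cm and d_o2 = 42.938 cm gives d_i2 = 18.645 cm.
m_2 = -(18.645)/(42.938) = -0.4342.
The system's lateral magnification is m_1 m_2 = (0.3750)(-0.4342) = -0.1628.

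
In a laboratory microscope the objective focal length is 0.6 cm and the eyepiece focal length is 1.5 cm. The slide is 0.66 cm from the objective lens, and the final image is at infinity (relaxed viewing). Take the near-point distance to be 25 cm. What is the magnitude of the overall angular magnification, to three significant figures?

Objective: 1/d_i = 1/f_obj - 1/d_o = 1/0.6 - 1/0.66 = 0.15152 cm^-1, so d_i = 6.600 cm.
m_obj = -d_i/d_o = -6.600/0.66 = -10.000.
Eyepiece angular magnification (image at infinity): M_eye = D/f_e = 25/1.5 = 16.667.
Overall M = m_obj x M_eye = (-10.000)(16.667) = -166.67.
|M| = 166.67.

167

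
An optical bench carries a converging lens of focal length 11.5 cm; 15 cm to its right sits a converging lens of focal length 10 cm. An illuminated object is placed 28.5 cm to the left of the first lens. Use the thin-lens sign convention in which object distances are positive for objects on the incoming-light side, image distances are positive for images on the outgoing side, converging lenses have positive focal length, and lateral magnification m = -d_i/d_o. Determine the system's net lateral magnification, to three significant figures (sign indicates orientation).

Applying the thin-lens equation to the first lens, 1/11.5 = 1/28.5 + 1/d_i1, which gives d_i1 = 19.279 cm.
Its lateral magnification is m_1 = -d_i1/d_o1 = -(19.279)/28.5 = -0.6765.
Since 19.279 cm > 15 cm, the first image lies past the second lens and serves as a virtual object: d_o2 = L - d_i1 = -4.279 cm.
Applying the thin-lens equation again with f_2 = 10 cm and d_o2 = -4.279 cm gives d_i2 = 2.997 cm.
m_2 = -(2.997)/(-4.279) = 0.7003.
The system's lateral magnification is m_1 m_2 = (-0.6765)(0.7003) = -0.4737.

-0.474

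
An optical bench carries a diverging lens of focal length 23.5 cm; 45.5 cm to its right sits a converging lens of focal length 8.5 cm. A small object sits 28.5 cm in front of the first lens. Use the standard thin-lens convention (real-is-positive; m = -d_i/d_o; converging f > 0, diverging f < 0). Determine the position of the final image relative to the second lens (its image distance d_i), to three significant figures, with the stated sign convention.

9.95 cm

Applying the thin-lens equation to the first lens, 1/(-23.5) = 1/28.5 + 1/d_i1, which gives d_i1 = -12.880 cm.
The intermediate image is virtual, 12.880 cm to the left of lens 1, so d_o2 = L - d_i1 = 45.5 - (-12.880) = 58.380 cm.
Applying the thin-lens equation again with f_2 = 8.5 cm and d_o2 = 58.380 cm gives d_i2 = 9.948 cm.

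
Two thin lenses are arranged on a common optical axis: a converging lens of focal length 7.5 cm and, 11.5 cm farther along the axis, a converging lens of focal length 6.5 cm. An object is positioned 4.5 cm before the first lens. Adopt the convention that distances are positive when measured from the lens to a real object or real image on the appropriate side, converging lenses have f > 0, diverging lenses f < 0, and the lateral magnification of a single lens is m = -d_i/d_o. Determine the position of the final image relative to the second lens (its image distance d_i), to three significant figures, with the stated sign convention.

First lens: d_i1 = 1/(1/7.5 - 1/4.5) = -11.250 cm.
The intermediate image is virtual, 11.250 cm to the left of lens 1, so d_o2 = L - d_i1 = 11.5 - (-11.250) = 22.750 cm.
Second lens: d_i2 = 1/(1/6.5 - 1/(22.750)) = 9.100 cm.

9.10 cm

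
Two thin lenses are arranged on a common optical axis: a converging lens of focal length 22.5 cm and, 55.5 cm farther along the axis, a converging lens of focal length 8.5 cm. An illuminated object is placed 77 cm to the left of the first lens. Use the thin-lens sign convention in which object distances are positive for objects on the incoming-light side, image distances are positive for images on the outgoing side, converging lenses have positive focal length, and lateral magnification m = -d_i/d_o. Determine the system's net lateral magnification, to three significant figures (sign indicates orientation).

Lens 1: 1/d_i1 = 1/f_1 - 1/d_o1 = 1/22.5 - 1/77 = 0.03146 cm^-1, so d_i1 = 31.789 cm.
m_1 = -(31.789)/77 = -0.4128.
Object distance for lens 2: d_o2 = 55.5 - 31.789 = 23.711 cm.
Lens 2: 1/d_i2 = 1/f_2 - 1/d_o2 = 1/8.5 - 1/(23.711) = 0.07547 cm^-1, so d_i2 = 13.250 cm.
m_2 = -(13.250)/(23.711) = -0.5588.
Total m = m_1 x m_2 = (-0.4128)(-0.5588) = 0.2307.

0.231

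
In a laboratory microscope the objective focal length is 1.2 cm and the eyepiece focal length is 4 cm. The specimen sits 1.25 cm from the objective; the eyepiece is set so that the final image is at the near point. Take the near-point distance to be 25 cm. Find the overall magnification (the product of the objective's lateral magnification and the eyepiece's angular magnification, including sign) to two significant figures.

Objective: 1/d_i = 1/f_obj - 1/d_o = 1/1.2 - 1/1.25 = 0.03333 cm^-1, so d_i = 30.000 cm.
m_obj = -d_i/d_o = -30.000/1.25 = -24.000.
Eyepiece angular magnification (image at near point): M_eye = 1 + D/f_e = 1 + 25/4 = 7.250.
Overall M = m_obj x M_eye = (-24.000)(7.250) = -174.00.

-170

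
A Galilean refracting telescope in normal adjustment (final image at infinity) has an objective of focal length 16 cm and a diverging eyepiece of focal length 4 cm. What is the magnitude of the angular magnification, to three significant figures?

4.00

|M| = f_obj/|f_eye| = 16/4 = 4.000.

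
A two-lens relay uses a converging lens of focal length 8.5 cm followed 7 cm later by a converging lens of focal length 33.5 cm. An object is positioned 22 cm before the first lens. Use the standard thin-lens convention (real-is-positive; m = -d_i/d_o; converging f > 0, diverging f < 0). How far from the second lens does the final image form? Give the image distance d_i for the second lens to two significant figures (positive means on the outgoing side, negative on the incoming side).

5.7 cm

First lens: d_i1 = 1/(1/8.5 - 1/22) = 13.852 cm.
Since 13.852 cm > 7 cm, the first image lies past the second lens and serves as a virtual object: d_o2 = L - d_i1 = -6.852 cm.
Second lens: d_i2 = 1/(1/33.5 - 1/(-6.852)) = 5.688 cm.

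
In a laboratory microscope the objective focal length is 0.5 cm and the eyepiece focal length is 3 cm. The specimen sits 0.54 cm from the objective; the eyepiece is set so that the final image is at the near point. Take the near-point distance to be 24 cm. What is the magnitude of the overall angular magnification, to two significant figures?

Objective: 1/d_i = 1/f_obj - 1/d_o = 1/0.5 - 1/0.54 = 0.14815 cm^-1, so d_i = 6.750 cm.
m_obj = -d_i/d_o = -6.750/0.54 = -12.500.
Eyepiece angular magnification (image at near point): M_eye = 1 + D/f_e = 1 + 24/3 = 9.000.
Overall M = m_obj x M_eye = (-12.500)(9.000) = -112.50.
|M| = 112.50.

110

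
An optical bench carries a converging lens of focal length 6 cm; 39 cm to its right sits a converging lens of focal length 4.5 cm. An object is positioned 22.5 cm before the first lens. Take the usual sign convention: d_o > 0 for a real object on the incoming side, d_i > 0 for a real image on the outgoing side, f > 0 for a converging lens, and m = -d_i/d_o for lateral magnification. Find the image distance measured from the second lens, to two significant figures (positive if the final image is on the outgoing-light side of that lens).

Lens 1: 1/d_i1 = 1/f_1 - 1/d_o1 = 1/6 - 1/22.5 = 0.12222 cm^-1, so d_i1 = 8.182 cm.
The intermediate image is 8.182 cm to the right of lens 1, so d_o2 = L - d_i1 = 39 - 8.182 = 30.818 cm.
Lens 2: 1/d_i2 = 1/f_2 - 1/d_o2 = 1/4.5 - 1/(30.818) = 0.18977 cm^-1, so d_i2 = 5.269 cm.

5.3 cm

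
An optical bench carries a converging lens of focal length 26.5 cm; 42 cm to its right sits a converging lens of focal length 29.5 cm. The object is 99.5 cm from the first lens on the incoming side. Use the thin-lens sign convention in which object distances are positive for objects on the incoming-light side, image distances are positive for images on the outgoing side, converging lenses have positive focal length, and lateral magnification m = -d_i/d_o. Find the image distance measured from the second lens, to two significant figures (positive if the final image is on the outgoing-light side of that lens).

First lens: d_i1 = 1/(1/26.5 - 1/99.5) = 36.120 cm.
Object distance for lens 2: d_o2 = 42 - 36.120 = 5.880 cm.
Second lens: d_i2 = 1/(1/29.5 - 1/(5.880)) = -7.344 cm.

-7.3 cm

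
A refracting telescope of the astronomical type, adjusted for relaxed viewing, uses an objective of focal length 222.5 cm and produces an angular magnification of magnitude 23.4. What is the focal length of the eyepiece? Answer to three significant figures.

|M| = f_obj/f_eye, so f_eye = f_obj/|M| = 222.5/23.4 = 9.509 cm.

9.51 cm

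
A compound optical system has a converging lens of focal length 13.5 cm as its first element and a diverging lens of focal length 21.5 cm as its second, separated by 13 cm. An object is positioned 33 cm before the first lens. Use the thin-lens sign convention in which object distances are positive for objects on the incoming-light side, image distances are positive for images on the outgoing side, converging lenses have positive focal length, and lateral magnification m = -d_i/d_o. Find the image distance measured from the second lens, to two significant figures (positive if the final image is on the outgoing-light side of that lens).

Applying the thin-lens equation to the first lens, 1/13.5 = 1/33 + 1/d_i1, which gives d_i1 = 22.846 cm.
This image would form 22.846 cm past lens 1, i.e. 9.846 cm beyond lens 2, so it is a virtual object for lens 2: d_o2 = 13 - 22.846 = -9.846 cm.
Applying the thin-lens equation again with f_2 = -21.5 cm and d_o2 = -9.846 cm gives d_i2 = 18.165 cm.

18 cm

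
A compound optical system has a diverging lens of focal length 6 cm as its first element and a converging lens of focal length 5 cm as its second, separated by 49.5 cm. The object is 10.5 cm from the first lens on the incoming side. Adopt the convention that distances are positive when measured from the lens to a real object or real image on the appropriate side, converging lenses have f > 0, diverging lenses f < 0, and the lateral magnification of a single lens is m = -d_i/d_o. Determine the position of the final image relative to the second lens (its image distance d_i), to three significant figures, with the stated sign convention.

Applying the thin-lens equation to the first lens, 1/(-6) = 1/10.5 + 1/d_i1, which gives d_i1 = -3.818 cm.
The intermediate image is virtual, 3.818 cm to the left of lens 1, so d_o2 = L - d_i1 = 49.5 - (-3.818) = 53.318 cm.
Applying the thin-lens equation again with f_2 = 5 cm and d_o2 = 53.318 cm gives d_i2 = 5.517 cm.

5.52 cm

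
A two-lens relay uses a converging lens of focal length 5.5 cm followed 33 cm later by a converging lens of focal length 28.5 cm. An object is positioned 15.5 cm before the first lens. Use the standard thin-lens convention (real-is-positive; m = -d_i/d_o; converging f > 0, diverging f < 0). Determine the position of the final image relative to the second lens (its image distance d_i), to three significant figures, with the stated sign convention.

First lens: d_i1 = 1/(1/5.5 - 1/15.5) = 8.525 cm.
Object distance for lens 2: d_o2 = 33 - 8.525 = 24.475 cm.
Second lens: d_i2 = 1/(1/28.5 - 1/(24.475)) = -173.301 cm.

-173 cm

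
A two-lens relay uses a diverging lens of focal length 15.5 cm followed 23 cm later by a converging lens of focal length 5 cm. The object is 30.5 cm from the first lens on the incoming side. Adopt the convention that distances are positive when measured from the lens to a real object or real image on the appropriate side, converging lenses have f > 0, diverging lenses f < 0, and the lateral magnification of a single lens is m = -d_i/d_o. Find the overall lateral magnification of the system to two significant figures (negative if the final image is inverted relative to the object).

-0.060

Lens 1: 1/d_i1 = 1/f_1 - 1/d_o1 = 1/(-15.5) - 1/30.5 = -0.09730 cm^-1, so d_i1 = -10.277 cm.
m_1 = -(-10.277)/30.5 = 0.3370.
The intermediate image is virtual, 10.277 cm to the left of lens 1, so d_o2 = L - d_i1 = 23 - (-10.277) = 33.277 cm.
Lens 2: 1/d_i2 = 1/f_2 - 1/d_o2 = 1/5 - 1/(33.277) = 0.16995 cm^-1, so d_i2 = 5.884 cm.
m_2 = -(5.884)/(33.277) = -0.1768.
The system's lateral magnification is m_1 m_2 = (0.3370)(-0.1768) = -0.0596.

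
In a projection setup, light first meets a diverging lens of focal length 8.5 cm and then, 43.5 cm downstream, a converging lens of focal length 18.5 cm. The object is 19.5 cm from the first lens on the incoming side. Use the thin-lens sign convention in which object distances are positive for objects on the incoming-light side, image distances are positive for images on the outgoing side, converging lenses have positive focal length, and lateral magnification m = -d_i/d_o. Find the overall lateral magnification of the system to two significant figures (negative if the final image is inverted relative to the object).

-0.18

Applying the thin-lens equation to the first lens, 1/(-8.5) = 1/19.5 + 1/d_i1, which gives d_i1 = -5.920 cm.
Its lateral magnification is m_1 = -d_i1/d_o1 = -(-5.920)/19.5 = 0.3036.
The intermediate image is virtual, 5.920 cm to the left of lens 1, so d_o2 = L - d_i1 = 43.5 - (-5.920) = 49.420 cm.
Applying the thin-lens equation again with f_2 = 18.5 cm and d_o2 = 49.420 cm gives d_i2 = 29.569 cm.
m_2 = -(29.569)/(49.420) = -0.5983.
Overall magnification: m = m_1 m_2 = -0.1816.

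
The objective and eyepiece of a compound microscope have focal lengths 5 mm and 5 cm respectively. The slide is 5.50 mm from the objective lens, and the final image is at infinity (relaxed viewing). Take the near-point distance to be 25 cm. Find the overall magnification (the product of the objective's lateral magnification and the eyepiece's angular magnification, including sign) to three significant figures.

-50.0

Convert to cm: f_obj = 5 mm = 0.5 cm; d_o = 5.50 mm = 0.55 cm.
Objective: 1/d_i = 1/f_obj - 1/d_o = 1/0.5 - 1/0.55 = 0.18182 cm^-1, so d_i = 5.500 cm.
m_obj = -d_i/d_o = -5.500/0.55 = -10.000.
Eyepiece angular magnification (image at infinity): M_eye = D/f_e = 25/5 = 5.000.
Overall M = m_obj x M_eye = (-10.000)(5.000) = -50.00.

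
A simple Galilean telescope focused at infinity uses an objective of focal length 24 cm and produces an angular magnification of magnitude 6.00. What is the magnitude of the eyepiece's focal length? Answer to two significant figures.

4.0 cm

|M| = f_obj/|f_eye|, so |f_eye| = f_obj/|M| = 24/6.0 = 4.000 cm.
(The eyepiece is diverging, so its signed focal length is -4.000 cm.)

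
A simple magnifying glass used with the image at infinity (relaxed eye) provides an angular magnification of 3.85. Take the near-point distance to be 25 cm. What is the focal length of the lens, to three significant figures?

For the image at infinity, M = D/f.
f = D/M = 25/3.85 = 6.494 cm.

6.49 cm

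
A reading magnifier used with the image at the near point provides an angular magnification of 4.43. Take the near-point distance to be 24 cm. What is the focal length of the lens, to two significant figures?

7.0 cm

For the image at the near point, M = 1 + D/f.
f = D/(M - 1) = 24/(4.43 - 1) = 6.997 cm.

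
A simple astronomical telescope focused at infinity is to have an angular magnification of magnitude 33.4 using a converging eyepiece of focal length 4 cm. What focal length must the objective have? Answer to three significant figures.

|M| = f_obj/|f_eye|, so f_obj = |M| x |f_eye| = 33.4 x 4 = 133.600 cm.

134 cm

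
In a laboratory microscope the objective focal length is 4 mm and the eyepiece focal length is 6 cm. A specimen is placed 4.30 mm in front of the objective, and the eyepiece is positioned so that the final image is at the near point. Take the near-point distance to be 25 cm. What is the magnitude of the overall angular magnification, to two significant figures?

69

Convert to cm: f_obj = 4 mm = 0.4 cm; d_o = 4.30 mm = 0.43 cm.
Objective: 1/d_i = 1/f_obj - 1/d_o = 1/0.4 - 1/0.43 = 0.17442 cm^-1, so d_i = 5.733 cm.
m_obj = -d_i/d_o = -5.733/0.43 = -13.333.
Eyepiece angular magnification (image at near point): M_eye = 1 + D/f_e = 1 + 25/6 = 5.167.
Overall M = m_obj x M_eye = (-13.333)(5.167) = -68.89.
|M| = 68.89.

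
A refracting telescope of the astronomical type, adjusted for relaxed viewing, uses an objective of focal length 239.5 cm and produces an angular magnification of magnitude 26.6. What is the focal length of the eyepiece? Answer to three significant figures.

9.00 cm

|M| = f_obj/f_eye, so f_eye = f_obj/|M| = 239.5/26.6 = 9.004 cm.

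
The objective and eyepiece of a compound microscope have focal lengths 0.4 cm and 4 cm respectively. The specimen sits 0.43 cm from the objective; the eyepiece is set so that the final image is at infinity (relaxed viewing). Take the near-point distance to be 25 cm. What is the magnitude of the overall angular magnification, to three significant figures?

83.3

Objective: 1/d_i = 1/f_obj - 1/d_o = 1/0.4 - 1/0.43 = 0.17442 cm^-1, so d_i = 5.733 cm.
m_obj = -d_i/d_o = -5.733/0.43 = -13.333.
Eyepiece angular magnification (image at infinity): M_eye = D/f_e = 25/4 = 6.250.
Overall M = m_obj x M_eye = (-13.333)(6.250) = -83.33.
|M| = 83.33.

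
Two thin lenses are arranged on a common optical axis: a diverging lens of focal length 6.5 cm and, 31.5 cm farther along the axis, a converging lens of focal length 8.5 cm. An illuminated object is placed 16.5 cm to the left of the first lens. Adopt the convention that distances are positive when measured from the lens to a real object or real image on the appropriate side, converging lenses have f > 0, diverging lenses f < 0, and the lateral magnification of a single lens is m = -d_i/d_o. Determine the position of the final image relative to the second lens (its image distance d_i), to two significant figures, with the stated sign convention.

Lens 1: 1/d_i1 = 1/f_1 - 1/d_o1 = 1/(-6.5) - 1/16.5 = -0.21445 cm^-1, so d_i1 = -4.663 cm.
With d_i1 < 0 the first image is virtual and lies on the object side; the object distance for lens 2 is d_o2 = 31.5 - (-4.663) = 36.163 cm.
Lens 2: 1/d_i2 = 1/f_2 - 1/d_o2 = 1/8.5 - 1/(36.163) = 0.08999 cm^-1, so d_i2 = 11.112 cm.

11 cm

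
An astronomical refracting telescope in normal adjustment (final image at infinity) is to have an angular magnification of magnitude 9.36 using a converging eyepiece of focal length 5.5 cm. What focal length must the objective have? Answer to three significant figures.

|M| = f_obj/|f_eye|, so f_obj = |M| x |f_eye| = 9.36 x 5.5 = 51.480 cm.

51.5 cm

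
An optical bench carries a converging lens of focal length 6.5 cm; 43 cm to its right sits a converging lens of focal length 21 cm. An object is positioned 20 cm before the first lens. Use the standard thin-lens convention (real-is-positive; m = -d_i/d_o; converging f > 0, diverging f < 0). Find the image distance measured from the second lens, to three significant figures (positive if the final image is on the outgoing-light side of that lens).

First lens: d_i1 = 1/(1/6.5 - 1/20) = 9.630 cm.
Object distance for lens 2: d_o2 = 43 - 9.630 = 33.370 cm.
Second lens: d_i2 = 1/(1/21 - 1/(33.370)) = 56.650 cm.

56.6 cm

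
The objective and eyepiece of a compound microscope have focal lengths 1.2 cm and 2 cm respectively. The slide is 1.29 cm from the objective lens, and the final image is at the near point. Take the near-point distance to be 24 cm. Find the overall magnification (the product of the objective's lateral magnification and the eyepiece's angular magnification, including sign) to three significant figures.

Objective: 1/d_i = 1/f_obj - 1/d_o = 1/1.2 - 1/1.29 = 0.05814 cm^-1, so d_i = 17.200 cm.
m_obj = -d_i/d_o = -17.200/1.29 = -13.333.
Eyepiece angular magnification (image at near point): M_eye = 1 + D/f_e = 1 + 24/2 = 13.000.
Overall M = m_obj x M_eye = (-13.333)(13.000) = -173.33.

-173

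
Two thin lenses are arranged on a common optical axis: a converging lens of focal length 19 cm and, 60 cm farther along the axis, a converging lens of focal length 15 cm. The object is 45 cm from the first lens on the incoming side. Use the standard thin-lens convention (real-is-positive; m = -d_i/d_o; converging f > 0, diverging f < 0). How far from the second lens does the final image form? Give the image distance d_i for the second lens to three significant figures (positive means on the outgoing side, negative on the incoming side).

First lens: d_i1 = 1/(1/19 - 1/45) = 32.885 cm.
The intermediate image is 32.885 cm to the right of lens 1, so d_o2 = L - d_i1 = 60 - 32.885 = 27.115 cm.
Second lens: d_i2 = 1/(1/15 - 1/(27.115)) = 33.571 cm.

33.6 cm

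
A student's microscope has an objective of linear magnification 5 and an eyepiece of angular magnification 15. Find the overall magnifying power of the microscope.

75

The overall magnification of a compound microscope is the product of the objective and eyepiece magnifications:
M = M_obj x M_eye = 5 x 15 = 75.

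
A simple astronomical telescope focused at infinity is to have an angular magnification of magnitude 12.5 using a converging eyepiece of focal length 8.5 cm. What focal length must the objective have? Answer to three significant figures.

|M| = f_obj/|f_eye|, so f_obj = |M| x |f_eye| = 12.5 x 8.5 = 106.250 cm.

106 cm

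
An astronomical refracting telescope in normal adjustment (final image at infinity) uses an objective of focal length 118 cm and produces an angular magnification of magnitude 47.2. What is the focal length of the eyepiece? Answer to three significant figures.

2.50 cm

|M| = f_obj/f_eye, so f_eye = f_obj/|M| = 118/47.2 = 2.500 cm.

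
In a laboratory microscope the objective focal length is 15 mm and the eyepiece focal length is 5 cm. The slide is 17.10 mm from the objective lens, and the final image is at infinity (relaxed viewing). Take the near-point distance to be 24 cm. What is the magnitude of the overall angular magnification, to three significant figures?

Convert to cm: f_obj = 15 mm = 1.5 cm; d_o = 17.10 mm = 1.71 cm.
Objective: 1/d_i = 1/f_obj - 1/d_o = 1/1.5 - 1/1.71 = 0.08187 cm^-1, so d_i = 12.214 cm.
m_obj = -d_i/d_o = -12.214/1.71 = -7.143.
Eyepiece angular magnification (image at infinity): M_eye = D/f_e = 24/5 = 4.800.
Overall M = m_obj x M_eye = (-7.143)(4.800) = -34.29.
|M| = 34.29.

34.3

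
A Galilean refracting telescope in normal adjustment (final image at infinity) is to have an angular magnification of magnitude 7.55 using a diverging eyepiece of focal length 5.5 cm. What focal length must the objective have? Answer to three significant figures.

41.5 cm

|M| = f_obj/|f_eye|, so f_obj = |M| x |f_eye| = 7.55 x 5.5 = 41.525 cm.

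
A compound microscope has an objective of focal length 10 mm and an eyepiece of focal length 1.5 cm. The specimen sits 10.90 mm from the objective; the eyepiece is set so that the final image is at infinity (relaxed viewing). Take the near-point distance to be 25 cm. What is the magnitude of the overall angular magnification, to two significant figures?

190

Convert to cm: f_obj = 10 mm = 1 cm; d_o = 10.90 mm = 1.09 cm.
Objective: 1/d_i = 1/f_obj - 1/d_o = 1/1 - 1/1.09 = 0.08257 cm^-1, so d_i = 12.111 cm.
m_obj = -d_i/d_o = -12.111/1.09 = -11.111.
Eyepiece angular magnification (image at infinity): M_eye = D/f_e = 25/1.5 = 16.667.
Overall M = m_obj x M_eye = (-11.111)(16.667) = -185.19.
|M| = 185.19.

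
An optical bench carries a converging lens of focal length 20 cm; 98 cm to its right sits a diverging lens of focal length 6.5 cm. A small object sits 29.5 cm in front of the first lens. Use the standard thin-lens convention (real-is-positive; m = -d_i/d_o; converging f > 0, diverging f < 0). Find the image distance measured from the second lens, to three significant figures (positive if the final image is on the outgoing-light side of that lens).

-5.50 cm

Applying the thin-lens equation to the first lens, 1/20 = 1/29.5 + 1/d_i1, which gives d_i1 = 62.105 cm.
That image sits 35.895 cm in front of the second lens, so d_o2 = 35.895 cm.
Applying the thin-lens equation again with f_2 = -6.5 cm and d_o2 = 35.895 cm gives d_i2 = -5.503 cm.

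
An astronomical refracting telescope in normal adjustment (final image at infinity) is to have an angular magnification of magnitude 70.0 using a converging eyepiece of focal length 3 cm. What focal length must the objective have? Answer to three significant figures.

210 cm

|M| = f_obj/|f_eye|, so f_obj = |M| x |f_eye| = 70.0 x 3 = 210.000 cm.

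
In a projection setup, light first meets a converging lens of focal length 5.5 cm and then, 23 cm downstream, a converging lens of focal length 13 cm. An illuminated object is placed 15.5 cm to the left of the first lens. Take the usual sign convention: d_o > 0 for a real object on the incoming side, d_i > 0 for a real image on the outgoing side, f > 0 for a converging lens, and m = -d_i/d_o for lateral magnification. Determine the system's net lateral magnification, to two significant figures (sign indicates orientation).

4.8

Lens 1: 1/d_i1 = 1/f_1 - 1/d_o1 = 1/5.5 - 1/15.5 = 0.11730 cm^-1, so d_i1 = 8.525 cm.
m_1 = -(8.525)/15.5 = -0.5500.
The intermediate image is 8.525 cm to the right of lens 1, so d_o2 = L - d_i1 = 23 - 8.525 = 14.475 cm.
Lens 2: 1/d_i2 = 1/f_2 - 1/d_o2 = 1/13 - 1/(14.475) = 0.00784 cm^-1, so d_i2 = 127.576 cm.
m_2 = -(127.576)/(14.475) = -8.8136.
Overall magnification: m = m_1 m_2 = 4.8475.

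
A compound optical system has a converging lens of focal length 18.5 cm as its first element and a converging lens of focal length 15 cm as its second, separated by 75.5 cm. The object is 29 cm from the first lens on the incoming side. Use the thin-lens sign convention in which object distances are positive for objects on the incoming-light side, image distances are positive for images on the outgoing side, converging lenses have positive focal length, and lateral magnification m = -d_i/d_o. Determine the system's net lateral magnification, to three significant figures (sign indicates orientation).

2.81

First lens: d_i1 = 1/(1/18.5 - 1/29) = 51.095 cm.
m_1 = -(51.095)/29 = -1.7619.
That image sits 24.405 cm in front of the second lens, so d_o2 = 24.405 cm.
Second lens: d_i2 = 1/(1/15 - 1/(24.405)) = 38.924 cm.
m_2 = -(38.924)/(24.405) = -1.5949.
Overall magnification: m = m_1 m_2 = 2.8101.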